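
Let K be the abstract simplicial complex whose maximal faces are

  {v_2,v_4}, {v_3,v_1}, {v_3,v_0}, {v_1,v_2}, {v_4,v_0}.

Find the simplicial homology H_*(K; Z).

H_0 = Z,  H_1 = Z.

Order the vertices as v_0 < v_1 < v_2 < v_3 < v_4. Listing each simplex with vertices in this order, K has dimension 1 with simplices:

  0-simplices (5): [v_0], [v_1], [v_2], [v_3], [v_4]
  1-simplices (5): [v_0,v_3], [v_0,v_4], [v_1,v_2], [v_1,v_3], [v_2,v_4]

so the chain groups are C_0 ≅ Z^5, C_1 ≅ Z^5.

Boundary ∂_1: C_1 → C_0 is given by ∂[p,q] = [q] − [p].
As a 5×5 matrix over Z this has rank 4, with invariant factors (1,1,1,1).

Computing H_k = (kernel of ∂_k) / (image of ∂_{k+1}):

  H_0: rank C_0 − rank ∂_1 = 5 − 4 = 1, and the invariant factors of ∂_1 are all 1, so H_0 = Z.
  H_1: rank ker ∂_1 − rank ∂_2 = (5 − 4) − 0 = 1, and there is no ∂_2, so H_1 = Z.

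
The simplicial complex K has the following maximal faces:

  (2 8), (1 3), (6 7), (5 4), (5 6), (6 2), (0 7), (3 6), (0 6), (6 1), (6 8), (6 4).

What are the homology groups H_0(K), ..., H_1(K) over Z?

Order the vertices as 0 < 1 < 2 < 3 < 4 < 5 < 6 < 7 < 8. Listing each simplex with vertices in this order, K has dimension 1 with simplices:

  0-simplices (9): [0], [1], [2], [3], [4], [5], [6], [7], [8]
  1-simplices (12): [0,6], [0,7], [1,3], [1,6], [2,6], [2,8], [3,6], [4,5], [4,6], [5,6], [6,7], [6,8]

so the chain groups are C_0 ≅ Z^9, C_1 ≅ Z^12.

Boundary ∂_1: C_1 → C_0 sends each edge [p,q] (with p < q) to q − p. For instance
  ∂[4,5] = [5] − [4].
This gives a 9×12 integer matrix of rank 8; reducing to Smith normal form yields diagonal entries (1,1,1,1,1,1,1,1).

Now H_k = ker ∂_k / im ∂_{k+1}, so:

  H_0: rank C_0 − rank ∂_1 = 9 − 8 = 1, and the invariant factors of ∂_1 are all 1, so H_0 ≅ Z.
  H_1: rank ker ∂_1 − rank ∂_2 = (12 − 8) − 0 = 4, and there is no ∂_2, so H_1 ≅ Z^4.

H_0 ≅ Z,  H_1 ≅ Z^4.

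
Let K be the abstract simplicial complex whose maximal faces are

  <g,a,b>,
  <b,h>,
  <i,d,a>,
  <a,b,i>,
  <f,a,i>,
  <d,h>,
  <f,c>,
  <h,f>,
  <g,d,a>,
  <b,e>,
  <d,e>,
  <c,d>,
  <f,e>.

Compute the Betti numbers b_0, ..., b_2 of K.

We work with the vertex ordering a < b < c < d < e < f < g < h < i. The simplices of K, each written with vertices in increasing order, are:

  0-simplices (9): a, b, c, d, e, f, g, h, i
  1-simplices (18): ab, ad, af, ag, ai, be, bg, bh, bi, cd, cf, de, dg, dh, di, ef, fh, fi
  2-simplices (5): abg, abi, adg, adi, afi

so the chain groups are C_0 ≅ Z^9, C_1 ≅ Z^18, C_2 ≅ Z^5.

The boundary map ∂_1: C_1 → C_0 maps an edge to its endpoints' difference, ∂[p,q] = q − p.
The 9×18 boundary matrix has rank 8 and Smith normal form diag(1,1,1,1,1,1,1,1).

The boundary map ∂_2: C_2 → C_1 acts by ∂[p,q,r] = [q,r] − [p,r] + [p,q]. For instance
  ∂abi = bi − ai + ab,
  ∂afi = fi − ai + af.
This gives a 18×5 integer matrix of rank 5; reducing to Smith normal form yields diagonal entries (1,1,1,1,1).

Reading off H_k = ker ∂_k / im ∂_{k+1}:

  H_0: rank C_0 − rank ∂_1 = 9 − 8 = 1, and the invariant factors of ∂_1 are all 1, so H_0 ≅ Z.
  H_1: rank ker ∂_1 − rank ∂_2 = (18 − 8) − 5 = 5, and the invariant factors of ∂_2 are all 1, so H_1 ≅ Z^5.
  H_2: rank ker ∂_2 − rank ∂_3 = (5 − 5) − 0 = 0, and there is no ∂_3, so H_2 ≅ 0.

As a check, the Euler characteristic is 9 − 18 + 5 = -4, which agrees with 1 − 5 + 0 = -4.

Hence the Betti numbers are b_0 = 1, b_1 = 5, b_2 = 0.

b_0 = 1, b_1 = 5, b_2 = 0.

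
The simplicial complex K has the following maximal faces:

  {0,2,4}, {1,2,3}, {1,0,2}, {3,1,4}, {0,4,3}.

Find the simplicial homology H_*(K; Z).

H_0 ≅ Z,  H_1 ≅ Z,  H_2 = 0.

We work with the vertex ordering 0 < 1 < 2 < 3 < 4. The simplices of K, each written with vertices in increasing order, are:

  0-simplices (5): [0], [1], [2], [3], [4]
  1-simplices (10): [0,1], [0,2], [0,3], [0,4], [1,2], [1,3], [1,4], [2,3], [2,4], [3,4]
  2-simplices (5): [0,1,2], [0,2,4], [0,3,4], [1,2,3], [1,3,4]

Hence C_0 ≅ Z^5, C_1 ≅ Z^10, C_2 ≅ Z^5.

Boundary ∂_1: C_1 → C_0 is given by ∂[p,q] = [q] − [p]. For instance
  ∂[2,3] = [3] − [2].
The 5×10 boundary matrix has rank 4 and Smith normal form diag(1,1,1,1).

Boundary ∂_2: C_2 → C_1 sends each 2-simplex [p,q,r] to [q,r] − [p,r] + [p,q]. For instance
  ∂[0,3,4] = [3,4] − [0,4] + [0,3],
  ∂[1,3,4] = [3,4] − [1,4] + [1,3].
This gives a 10×5 integer matrix of rank 5; reducing to Smith normal form yields diagonal entries (1,1,1,1,1).

Reading off H_k = ker ∂_k / im ∂_{k+1}:

  H_0: rank C_0 − rank ∂_1 = 5 − 4 = 1, and the invariant factors of ∂_1 are all 1, so H_0 ≅ Z.
  H_1: rank ker ∂_1 − rank ∂_2 = (10 − 4) − 5 = 1, and the invariant factors of ∂_2 are all 1, so H_1 ≅ Z.
  H_2: rank ker ∂_2 − rank ∂_3 = (5 − 5) − 0 = 0, and there is no ∂_3, so H_2 ≅ 0.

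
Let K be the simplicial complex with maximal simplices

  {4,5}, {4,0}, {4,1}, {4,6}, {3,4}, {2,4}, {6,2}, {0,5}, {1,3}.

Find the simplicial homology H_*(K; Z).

Fix the vertex order 0 < 1 < 2 < 3 < 4 < 5 < 6 and write every simplex with vertices in increasing order. Then dim K = 1 and the simplices of K are:

  0-simplices (7): [0], [1], [2], [3], [4], [5], [6]
  1-simplices (9): [0,4], [0,5], [1,3], [1,4], [2,4], [2,6], [3,4], [4,5], [4,6]

giving chain groups C_0 ≅ Z^7, C_1 ≅ Z^9.

∂_1: C_1 → C_0 is given by ∂[p,q] = [q] − [p].
The resulting 7×9 matrix has rank 6, and its Smith normal form has invariant factors (1,1,1,1,1,1).

Now H_k = ker ∂_k / im ∂_{k+1}, so:

  H_0: rank C_0 − rank ∂_1 = 7 − 6 = 1, and the invariant factors of ∂_1 are all 1, so H_0 ≅ Z.
  H_1: rank ker ∂_1 − rank ∂_2 = (9 − 6) − 0 = 3, and there is no ∂_2, so H_1 ≅ Z^3.

As a check, the Euler characteristic is 7 − 9 = -2, which agrees with 1 − 3 = -2.

H_0 = Z,  H_1 = Z^3.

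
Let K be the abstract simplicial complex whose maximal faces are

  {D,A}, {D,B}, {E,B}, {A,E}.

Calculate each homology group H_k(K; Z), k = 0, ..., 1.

H_0 ≅ Z,  H_1 ≅ Z.

Fix the vertex order A < B < D < E and write every simplex with vertices in increasing order. Then dim K = 1 and the simplices of K are:

  0-simplices (4): A, B, D, E
  1-simplices (4): AD, AE, BD, BE

giving chain groups C_0 ≅ Z^4, C_1 ≅ Z^4.

Boundary ∂_1: C_1 → C_0 sends each edge [p,q] (with p < q) to q − p.
The 4×4 boundary matrix has rank 3 and Smith normal form diag(1,1,1).

Computing H_k = (kernel of ∂_k) / (image of ∂_{k+1}):

  H_0: rank C_0 − rank ∂_1 = 4 − 3 = 1, and the invariant factors of ∂_1 are all 1, so H_0 ≅ Z.
  H_1: rank ker ∂_1 − rank ∂_2 = (4 − 3) − 0 = 1, and there is no ∂_2, so H_1 ≅ Z.

As a check, the Euler characteristic is 4 − 4 = 0, which agrees with 1 − 1 = 0.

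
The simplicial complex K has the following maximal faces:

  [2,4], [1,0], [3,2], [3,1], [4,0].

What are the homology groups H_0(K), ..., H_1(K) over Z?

H_0 ≅ Z,  H_1 ≅ Z.

K has 5 vertices, 5 edges.
rank ∂_0 = 0, rank ∂_1 = 4 ⇒ b_0 = 5 − 0 − 4 = 1; all invariant factors of ∂_1 are 1 so no torsion. So H_0 = Z.
rank ∂_1 = 4, rank ∂_2 = 0 ⇒ b_1 = 5 − 4 − 0 = 1. So H_1 = Z.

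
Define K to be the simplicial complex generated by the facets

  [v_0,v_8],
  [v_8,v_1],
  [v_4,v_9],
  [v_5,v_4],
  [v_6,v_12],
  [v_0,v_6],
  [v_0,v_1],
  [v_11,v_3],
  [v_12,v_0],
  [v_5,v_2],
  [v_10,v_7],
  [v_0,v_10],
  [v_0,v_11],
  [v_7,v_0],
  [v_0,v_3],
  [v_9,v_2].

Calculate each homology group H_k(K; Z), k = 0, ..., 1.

H_0 = Z^2,  H_1 = Z^5.

Take the total order v_0 < v_1 < v_2 < v_3 < v_4 < v_5 < v_6 < v_7 < v_8 < v_9 < v_10 < v_11 < v_12 on the vertex set. Then K (dimension 1) consists of the simplices:

  0-simplices (13): [v_0], [v_1], [v_2], [v_3], [v_4], [v_5], [v_6], [v_7], [v_8], [v_9], [v_10], [v_11], [v_12]
  1-simplices (16): (16 of them)

so the chain groups are C_0 ≅ Z^13, C_1 ≅ Z^16.

Boundary ∂_1: C_1 → C_0 sends each edge [p,q] (with p < q) to q − p.
The 13×16 boundary matrix has rank 11 and Smith normal form diag(1,1,1,1,1,1,1,1,1,1,1).

Reading off H_k = ker ∂_k / im ∂_{k+1}:

  H_0: rank C_0 − rank ∂_1 = 13 − 11 = 2, and the invariant factors of ∂_1 are all 1, so H_0 = Z^2.
  H_1: rank ker ∂_1 − rank ∂_2 = (16 − 11) − 0 = 5, and there is no ∂_2, so H_1 = Z^5.

As a check, the Euler characteristic is 13 − 16 = -3, which agrees with 2 − 5 = -3.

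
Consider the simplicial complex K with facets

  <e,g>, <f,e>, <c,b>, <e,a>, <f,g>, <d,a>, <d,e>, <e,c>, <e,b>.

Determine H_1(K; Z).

Order the vertices as a < b < c < d < e < f < g. Listing each simplex with vertices in this order, K has dimension 1 with simplices:

  0-simplices (7): a, b, c, d, e, f, g
  1-simplices (9): ad, ae, bc, be, ce, de, ef, eg, fg

Hence C_0 ≅ Z^7, C_1 ≅ Z^9.

∂_1: C_1 → C_0 sends each edge [p,q] (with p < q) to q − p. For instance
  ∂ae = e − a.
The resulting 7×9 matrix has rank 6, and its Smith normal form has invariant factors (1,1,1,1,1,1).

From H_k ≅ ker(∂_k) / im(∂_{k+1}) we obtain:

  H_1: rank ker ∂_1 − rank ∂_2 = (9 − 6) − 0 = 3, and there is no ∂_2, so H_1 ≅ Z^3.

H_1 = Z^3.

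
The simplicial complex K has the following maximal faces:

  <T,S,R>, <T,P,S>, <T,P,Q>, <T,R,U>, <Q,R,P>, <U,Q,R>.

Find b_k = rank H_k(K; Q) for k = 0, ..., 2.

b_0 = 1, b_1 = 1, b_2 = 0.

Fix the vertex order P < Q < R < S < T < U and write every simplex with vertices in increasing order. Then dim K = 2 and the simplices of K are:

  0-simplices (6): P, Q, R, S, T, U
  1-simplices (12): PQ, PR, PS, PT, QR, QT, QU, RS, RT, RU, ST, TU
  2-simplices (6): PQR, PQT, PST, QRU, RST, RTU

Hence C_0 ≅ Z^6, C_1 ≅ Z^12, C_2 ≅ Z^6.

∂_1: C_1 → C_0 maps an edge to its endpoints' difference, ∂[p,q] = q − p. For instance
  ∂QT = T − Q.
As a 6×12 matrix over Z this has rank 5, with invariant factors (1,1,1,1,1).

Boundary ∂_2: C_2 → C_1 sends each 2-simplex [p,q,r] to [q,r] − [p,r] + [p,q]. For instance
  ∂PQT = QT − PT + PQ,
  ∂PST = ST − PT + PS.
As a 12×6 matrix over Z this has rank 6, with invariant factors (1,1,1,1,1,1).

Computing H_k = (kernel of ∂_k) / (image of ∂_{k+1}):

  H_0: rank C_0 − rank ∂_1 = 6 − 5 = 1, and the invariant factors of ∂_1 are all 1, so H_0 = Z.
  H_1: rank ker ∂_1 − rank ∂_2 = (12 − 5) − 6 = 1, and the invariant factors of ∂_2 are all 1, so H_1 = Z.
  H_2: rank ker ∂_2 − rank ∂_3 = (6 − 6) − 0 = 0, and there is no ∂_3, so H_2 = 0.

As a check, the Euler characteristic is 6 − 12 + 6 = 0, which agrees with 1 − 1 + 0 = 0.

Hence the Betti numbers are b_0 = 1, b_1 = 1, b_2 = 0.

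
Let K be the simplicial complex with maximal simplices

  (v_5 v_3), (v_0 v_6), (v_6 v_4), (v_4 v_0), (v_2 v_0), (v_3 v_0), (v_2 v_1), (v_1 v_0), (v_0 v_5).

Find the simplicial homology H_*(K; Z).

H_0 ≅ Z,  H_1 ≅ Z^3.

Fix the vertex order v_0 < v_1 < v_2 < v_3 < v_4 < v_5 < v_6 and write every simplex with vertices in increasing order. Then dim K = 1 and the simplices of K are:

  0-simplices (7): [v_0], [v_1], [v_2], [v_3], [v_4], [v_5], [v_6]
  1-simplices (9): [v_0,v_1], [v_0,v_2], [v_0,v_3], [v_0,v_4], [v_0,v_5], [v_0,v_6], [v_1,v_2], [v_3,v_5], [v_4,v_6]

Hence C_0 ≅ Z^7, C_1 ≅ Z^9.

The boundary map ∂_1: C_1 → C_0 maps an edge to its endpoints' difference, ∂[p,q] = q − p.
This gives a 7×9 integer matrix of rank 6; reducing to Smith normal form yields diagonal entries (1,1,1,1,1,1).

Now H_k = ker ∂_k / im ∂_{k+1}, so:

  H_0: rank C_0 − rank ∂_1 = 7 − 6 = 1, and the invariant factors of ∂_1 are all 1, so H_0 ≅ Z.
  H_1: rank ker ∂_1 − rank ∂_2 = (9 − 6) − 0 = 3, and there is no ∂_2, so H_1 ≅ Z^3.

As a check, the Euler characteristic is 7 − 9 = -2, which agrees with 1 − 3 = -2.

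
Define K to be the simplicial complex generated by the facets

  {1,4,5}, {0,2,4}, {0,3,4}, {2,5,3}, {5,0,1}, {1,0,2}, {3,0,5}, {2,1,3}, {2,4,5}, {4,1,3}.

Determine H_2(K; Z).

We work with the vertex ordering 0 < 1 < 2 < 3 < 4 < 5. The simplices of K, each written with vertices in increasing order, are:

  0-simplices (6): [0], [1], [2], [3], [4], [5]
  1-simplices (15): [0,1], [0,2], [0,3], [0,4], [0,5], [1,2], [1,3], [1,4], [1,5], [2,3], [2,4], [2,5], [3,4], [3,5], [4,5]
  2-simplices (10): [0,1,2], [0,1,5], [0,2,4], [0,3,4], [0,3,5], [1,2,3], [1,3,4], [1,4,5], [2,3,5], [2,4,5]

Hence C_0 ≅ Z^6, C_1 ≅ Z^15, C_2 ≅ Z^10.

Boundary ∂_1: C_1 → C_0 is given by ∂[p,q] = [q] − [p].
The resulting 6×15 matrix has rank 5, and its Smith normal form has invariant factors (1,1,1,1,1).

Boundary ∂_2: C_2 → C_1 maps a triangle to the signed sum of its edges. For instance
  ∂[0,1,2] = [1,2] − [0,2] + [0,1],
  ∂[0,3,4] = [3,4] − [0,4] + [0,3].
The 15×10 boundary matrix has rank 10 and Smith normal form diag(1,1,1,1,1,1,1,1,1,2).

Reading off H_k = ker ∂_k / im ∂_{k+1}:

  H_2: rank ker ∂_2 − rank ∂_3 = (10 − 10) − 0 = 0, and there is no ∂_3, so H_2 ≅ 0.

(K is a triangulation of the real projective plane RP^2.)

H_2 ≅ 0.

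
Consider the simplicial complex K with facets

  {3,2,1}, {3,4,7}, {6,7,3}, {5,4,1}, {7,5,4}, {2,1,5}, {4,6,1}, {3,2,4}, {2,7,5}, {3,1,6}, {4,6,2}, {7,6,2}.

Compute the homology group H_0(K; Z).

Take the total order 1 < 2 < 3 < 4 < 5 < 6 < 7 on the vertex set. Then K (dimension 2) consists of the simplices:

  0-simplices (7): [1], [2], [3], [4], [5], [6], [7]
  1-simplices (18): [1,2], [1,3], [1,4], [1,5], [1,6], [2,3], [2,4], [2,5], [2,6], [2,7], [3,4], [3,6], [3,7], [4,5], [4,6], [4,7], [5,7], [6,7]
  2-simplices (12): [1,2,3], [1,2,5], [1,3,6], [1,4,5], [1,4,6], [2,3,4], [2,4,6], [2,5,7], [2,6,7], [3,4,7], [3,6,7], [4,5,7]

so the chain groups are C_0 ≅ Z^7, C_1 ≅ Z^18, C_2 ≅ Z^12.

The boundary map ∂_1: C_1 → C_0 sends each edge [p,q] (with p < q) to q − p.
As a 7×18 matrix over Z this has rank 6, with invariant factors (1,1,1,1,1,1).

Boundary ∂_2: C_2 → C_1 acts by ∂[p,q,r] = [q,r] − [p,r] + [p,q]. For instance
  ∂[1,2,5] = [2,5] − [1,5] + [1,2],
  ∂[2,4,6] = [4,6] − [2,6] + [2,4].
As a 18×12 matrix over Z this has rank 12, with invariant factors (1,1,1,1,1,1,1,1,1,1,1,2).

From H_k ≅ ker(∂_k) / im(∂_{k+1}) we obtain:

  H_0: rank C_0 − rank ∂_1 = 7 − 6 = 1, and the invariant factors of ∂_1 are all 1, so H_0 ≅ Z.

(K is a triangulation of the real projective plane RP^2.)

H_0 ≅ Z.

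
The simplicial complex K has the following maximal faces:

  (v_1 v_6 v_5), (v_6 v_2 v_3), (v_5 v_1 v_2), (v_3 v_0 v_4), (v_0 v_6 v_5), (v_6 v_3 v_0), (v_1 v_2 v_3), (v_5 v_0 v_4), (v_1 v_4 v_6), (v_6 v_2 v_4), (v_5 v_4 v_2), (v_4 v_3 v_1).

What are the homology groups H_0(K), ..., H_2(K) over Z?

H_0 ≅ Z,  H_1 ≅ Z/2Z,  H_2 = 0.

We work with the vertex ordering v_0 < v_1 < v_2 < v_3 < v_4 < v_5 < v_6. The simplices of K, each written with vertices in increasing order, are:

  0-simplices (7): [v_0], [v_1], [v_2], [v_3], [v_4], [v_5], [v_6]
  1-simplices (18): (18 of them)
  2-simplices (12): (12 of them)

giving chain groups C_0 ≅ Z^7, C_1 ≅ Z^18, C_2 ≅ Z^12.

The boundary map ∂_1: C_1 → C_0 is given by ∂[p,q] = [q] − [p]. For instance
  ∂[v_1,v_5] = [v_5] − [v_1].
This gives a 7×18 integer matrix of rank 6; reducing to Smith normal form yields diagonal entries (1,1,1,1,1,1).

∂_2: C_2 → C_1 maps a triangle to the signed sum of its edges. For instance
  ∂[v_1,v_5,v_6] = [v_5,v_6] − [v_1,v_6] + [v_1,v_5],
  ∂[v_2,v_4,v_5] = [v_4,v_5] − [v_2,v_5] + [v_2,v_4].
This gives a 18×12 integer matrix of rank 12; reducing to Smith normal form yields diagonal entries (1,1,1,1,1,1,1,1,1,1,1,2).

Now H_k = ker ∂_k / im ∂_{k+1}, so:

  H_0: rank C_0 − rank ∂_1 = 7 − 6 = 1, and the invariant factors of ∂_1 are all 1, so H_0 = Z.
  H_1: rank ker ∂_1 − rank ∂_2 = (18 − 6) − 12 = 0, and ∂_2 has invariant factor 2 > 1, so H_1 = Z/2Z.
  H_2: rank ker ∂_2 − rank ∂_3 = (12 − 12) − 0 = 0, and there is no ∂_3, so H_2 = 0.

(K is a triangulation of the real projective plane RP^2.)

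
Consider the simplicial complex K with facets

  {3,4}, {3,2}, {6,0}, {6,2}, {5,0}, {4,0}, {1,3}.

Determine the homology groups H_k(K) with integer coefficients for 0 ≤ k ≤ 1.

We work with the vertex ordering 0 < 1 < 2 < 3 < 4 < 5 < 6. The simplices of K, each written with vertices in increasing order, are:

  0-simplices (7): [0], [1], [2], [3], [4], [5], [6]
  1-simplices (7): [0,4], [0,5], [0,6], [1,3], [2,3], [2,6], [3,4]

so the chain groups are C_0 ≅ Z^7, C_1 ≅ Z^7.

The boundary map ∂_1: C_1 → C_0 maps an edge to its endpoints' difference, ∂[p,q] = q − p.
The resulting 7×7 matrix has rank 6, and its Smith normal form has invariant factors (1,1,1,1,1,1).

From H_k ≅ ker(∂_k) / im(∂_{k+1}) we obtain:

  H_0: rank C_0 − rank ∂_1 = 7 − 6 = 1, and the invariant factors of ∂_1 are all 1, so H_0 = Z.
  H_1: rank ker ∂_1 − rank ∂_2 = (7 − 6) − 0 = 1, and there is no ∂_2, so H_1 = Z.

As a check, the Euler characteristic is 7 − 7 = 0, which agrees with 1 − 1 = 0.

H_0 ≅ Z,  H_1 ≅ Z.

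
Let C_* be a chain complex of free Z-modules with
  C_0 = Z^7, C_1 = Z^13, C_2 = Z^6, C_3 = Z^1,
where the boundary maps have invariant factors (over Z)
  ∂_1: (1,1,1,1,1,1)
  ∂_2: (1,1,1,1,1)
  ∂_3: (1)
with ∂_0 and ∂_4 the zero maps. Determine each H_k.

H_0 = Z,  H_1 = Z^2,  H_2 = 0,  H_3 = 0.

H_0: b_0 = 7 − 0 − 6 = 1; torsion from ∂_1 factors > 1: none. So H_0 = Z.
H_1: b_1 = 13 − 6 − 5 = 2; torsion from ∂_2 factors > 1: none. So H_1 = Z^2.
H_2: b_2 = 6 − 5 − 1 = 0; torsion from ∂_3 factors > 1: none. So H_2 = 0.
H_3: b_3 = 1 − 1 − 0 = 0; torsion from ∂_4 factors > 1: none. So H_3 = 0.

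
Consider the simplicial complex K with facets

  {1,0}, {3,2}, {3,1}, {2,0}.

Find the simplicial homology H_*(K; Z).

Fix the vertex order 0 < 1 < 2 < 3 and write every simplex with vertices in increasing order. Then dim K = 1 and the simplices of K are:

  0-simplices (4): [0], [1], [2], [3]
  1-simplices (4): [0,1], [0,2], [1,3], [2,3]

giving chain groups C_0 ≅ Z^4, C_1 ≅ Z^4.

Boundary ∂_1: C_1 → C_0 is given by ∂[p,q] = [q] − [p]. For instance
  ∂[1,3] = [3] − [1].
This gives a 4×4 integer matrix of rank 3; reducing to Smith normal form yields diagonal entries (1,1,1).

From H_k ≅ ker(∂_k) / im(∂_{k+1}) we obtain:

  H_0: rank C_0 − rank ∂_1 = 4 − 3 = 1, and the invariant factors of ∂_1 are all 1, so H_0 ≅ Z.
  H_1: rank ker ∂_1 − rank ∂_2 = (4 − 3) − 0 = 1, and there is no ∂_2, so H_1 ≅ Z.

As a check, the Euler characteristic is 4 − 4 = 0, which agrees with 1 − 1 = 0.

H_0 = Z,  H_1 = Z.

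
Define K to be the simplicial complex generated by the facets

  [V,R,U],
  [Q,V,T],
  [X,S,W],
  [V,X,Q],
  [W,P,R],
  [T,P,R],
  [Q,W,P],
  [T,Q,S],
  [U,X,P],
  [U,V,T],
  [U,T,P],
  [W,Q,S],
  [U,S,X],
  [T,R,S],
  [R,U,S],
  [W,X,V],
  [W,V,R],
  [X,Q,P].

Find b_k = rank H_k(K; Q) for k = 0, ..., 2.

K has 9 vertices, 27 edges, 18 triangles.
rank ∂_0 = 0, rank ∂_1 = 8 ⇒ b_0 = 9 − 0 − 8 = 1; all invariant factors of ∂_1 are 1 so no torsion. So H_0 = Z.
rank ∂_1 = 8, rank ∂_2 = 18 ⇒ b_1 = 27 − 8 − 18 = 1; ∂_2 has invariant factor(s) [2] giving torsion. So H_1 = Z ⊕ Z_2.
rank ∂_2 = 18, rank ∂_3 = 0 ⇒ b_2 = 18 − 18 − 0 = 0. So H_2 = 0.

b_0 = 1, b_1 = 1, b_2 = 0.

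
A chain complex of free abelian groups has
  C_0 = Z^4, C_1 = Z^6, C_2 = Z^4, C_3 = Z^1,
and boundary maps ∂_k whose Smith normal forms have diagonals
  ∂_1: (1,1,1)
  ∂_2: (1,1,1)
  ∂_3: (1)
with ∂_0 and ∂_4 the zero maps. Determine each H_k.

H_0: b_0 = 4 − 0 − 3 = 1; torsion from ∂_1 factors > 1: none. So H_0 ≅ Z.
H_1: b_1 = 6 − 3 − 3 = 0; torsion from ∂_2 factors > 1: none. So H_1 ≅ 0.
H_2: b_2 = 4 − 3 − 1 = 0; torsion from ∂_3 factors > 1: none. So H_2 ≅ 0.
H_3: b_3 = 1 − 1 − 0 = 0; torsion from ∂_4 factors > 1: none. So H_3 ≅ 0.

H_0 ≅ Z,  H_1 = 0,  H_2 = 0,  H_3 = 0.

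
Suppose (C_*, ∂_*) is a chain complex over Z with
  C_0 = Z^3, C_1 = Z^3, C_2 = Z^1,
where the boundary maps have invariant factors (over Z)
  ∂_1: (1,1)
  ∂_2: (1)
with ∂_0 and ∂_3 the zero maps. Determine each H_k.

H_0 ≅ Z,  H_1 = 0,  H_2 = 0.

H_0: b_0 = 3 − 0 − 2 = 1; torsion from ∂_1 factors > 1: none. So H_0 ≅ Z.
H_1: b_1 = 3 − 2 − 1 = 0; torsion from ∂_2 factors > 1: none. So H_1 ≅ 0.
H_2: b_2 = 1 − 1 − 0 = 0; torsion from ∂_3 factors > 1: none. So H_2 ≅ 0.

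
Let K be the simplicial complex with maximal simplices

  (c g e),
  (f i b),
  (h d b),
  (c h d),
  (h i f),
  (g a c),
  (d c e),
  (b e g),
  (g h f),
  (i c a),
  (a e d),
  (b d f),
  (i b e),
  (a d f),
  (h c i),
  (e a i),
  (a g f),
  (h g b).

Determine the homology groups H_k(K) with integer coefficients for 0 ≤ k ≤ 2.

Fix the vertex order a < b < c < d < e < f < g < h < i and write every simplex with vertices in increasing order. Then dim K = 2 and the simplices of K are:

  0-simplices (9): a, b, c, d, e, f, g, h, i
  1-simplices (27): ac, ad, ae, af, ag, ai, bd, be, bf, bg, bh, bi, cd, ce, cg, ch, ci, de, df, dh, eg, ei, fg, fh, fi, gh, hi
  2-simplices (18): acg, aci, ade, adf, aei, afg, bdf, bdh, beg, bei, bfi, bgh, cde, cdh, ceg, chi, fgh, fhi

so the chain groups are C_0 ≅ Z^9, C_1 ≅ Z^27, C_2 ≅ Z^18.

Boundary ∂_1: C_1 → C_0 is given by ∂[p,q] = [q] − [p]. For instance
  ∂ae = e − a.
This gives a 9×27 integer matrix of rank 8; reducing to Smith normal form yields diagonal entries (1,1,1,1,1,1,1,1).

The boundary map ∂_2: C_2 → C_1 sends each 2-simplex [p,q,r] to [q,r] − [p,r] + [p,q]. For instance
  ∂aei = ei − ai + ae,
  ∂ade = de − ae + ad.
The resulting 27×18 matrix has rank 18, and its Smith normal form has invariant factors (1,1,1,1,1,1,1,1,1,1,1,1,1,1,1,1,1,2).

Now H_k = ker ∂_k / im ∂_{k+1}, so:

  H_0: rank C_0 − rank ∂_1 = 9 − 8 = 1, and the invariant factors of ∂_1 are all 1, so H_0 ≅ Z.
  H_1: rank ker ∂_1 − rank ∂_2 = (27 − 8) − 18 = 1, and ∂_2 has invariant factor 2 > 1, so H_1 ≅ Z ⊕ Z_2.
  H_2: rank ker ∂_2 − rank ∂_3 = (18 − 18) − 0 = 0, and there is no ∂_3, so H_2 ≅ 0.

(K is a triangulation of the Klein bottle.)

H_0 ≅ Z,  H_1 ≅ Z ⊕ Z_2,  H_2 = 0.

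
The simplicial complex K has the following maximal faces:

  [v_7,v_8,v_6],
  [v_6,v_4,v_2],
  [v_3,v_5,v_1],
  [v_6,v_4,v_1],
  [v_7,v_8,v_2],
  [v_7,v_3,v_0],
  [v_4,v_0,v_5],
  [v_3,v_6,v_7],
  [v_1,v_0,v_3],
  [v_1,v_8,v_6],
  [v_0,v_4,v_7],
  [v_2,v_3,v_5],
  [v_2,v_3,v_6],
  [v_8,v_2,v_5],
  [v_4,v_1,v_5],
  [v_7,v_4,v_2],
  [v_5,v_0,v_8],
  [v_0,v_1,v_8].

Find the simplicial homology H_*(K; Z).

Take the total order v_0 < v_1 < v_2 < v_3 < v_4 < v_5 < v_6 < v_7 < v_8 on the vertex set. Then K (dimension 2) consists of the simplices:

  0-simplices (9): [v_0], [v_1], [v_2], [v_3], [v_4], [v_5], [v_6], [v_7], [v_8]
  1-simplices (27): (27 of them)
  2-simplices (18): (18 of them)

Hence C_0 ≅ Z^9, C_1 ≅ Z^27, C_2 ≅ Z^18.

Boundary ∂_1: C_1 → C_0 maps an edge to its endpoints' difference, ∂[p,q] = q − p. For instance
  ∂[v_3,v_7] = [v_7] − [v_3].
The resulting 9×27 matrix has rank 8, and its Smith normal form has invariant factors (1,1,1,1,1,1,1,1).

The boundary map ∂_2: C_2 → C_1 sends each 2-simplex [p,q,r] to [q,r] − [p,r] + [p,q]. For instance
  ∂[v_0,v_3,v_7] = [v_3,v_7] − [v_0,v_7] + [v_0,v_3],
  ∂[v_0,v_4,v_7] = [v_4,v_7] − [v_0,v_7] + [v_0,v_4].
The 27×18 boundary matrix has rank 18 and Smith normal form diag(1,1,1,1,1,1,1,1,1,1,1,1,1,1,1,1,1,2).

Computing H_k = (kernel of ∂_k) / (image of ∂_{k+1}):

  H_0: rank C_0 − rank ∂_1 = 9 − 8 = 1, and the invariant factors of ∂_1 are all 1, so H_0 ≅ Z.
  H_1: rank ker ∂_1 − rank ∂_2 = (27 − 8) − 18 = 1, and ∂_2 has invariant factor 2 > 1, so H_1 ≅ Z ⊕ Z/2.
  H_2: rank ker ∂_2 − rank ∂_3 = (18 − 18) − 0 = 0, and there is no ∂_3, so H_2 ≅ 0.

As a check, the Euler characteristic is 9 − 27 + 18 = 0, which agrees with 1 − 1 + 0 = 0.

H_0 ≅ Z,  H_1 ≅ Z ⊕ Z/2,  H_2 = 0.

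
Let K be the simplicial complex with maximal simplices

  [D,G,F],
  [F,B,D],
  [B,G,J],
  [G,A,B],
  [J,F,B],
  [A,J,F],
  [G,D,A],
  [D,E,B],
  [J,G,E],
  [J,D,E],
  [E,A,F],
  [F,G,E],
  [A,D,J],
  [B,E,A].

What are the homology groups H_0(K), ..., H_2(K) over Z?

Fix the vertex order A < B < D < E < F < G < J and write every simplex with vertices in increasing order. Then dim K = 2 and the simplices of K are:

  0-simplices (7): A, B, D, E, F, G, J
  1-simplices (21): AB, AD, AE, AF, AG, AJ, BD, BE, BF, BG, BJ, DE, DF, DG, DJ, EF, EG, EJ, FG, FJ, GJ
  2-simplices (14): ABE, ABG, ADG, ADJ, AEF, AFJ, BDE, BDF, BFJ, BGJ, DEJ, DFG, EFG, EGJ

Hence C_0 ≅ Z^7, C_1 ≅ Z^21, C_2 ≅ Z^14.

Boundary ∂_1: C_1 → C_0 maps an edge to its endpoints' difference, ∂[p,q] = q − p. For instance
  ∂AE = E − A.
The resulting 7×21 matrix has rank 6, and its Smith normal form has invariant factors (1,1,1,1,1,1).

∂_2: C_2 → C_1 maps a triangle to the signed sum of its edges. For instance
  ∂AFJ = FJ − AJ + AF,
  ∂BDF = DF − BF + BD.
The 21×14 boundary matrix has rank 13 and Smith normal form diag(1,1,1,1,1,1,1,1,1,1,1,1,1).

From H_k ≅ ker(∂_k) / im(∂_{k+1}) we obtain:

  H_0: rank C_0 − rank ∂_1 = 7 − 6 = 1, and the invariant factors of ∂_1 are all 1, so H_0 ≅ Z.
  H_1: rank ker ∂_1 − rank ∂_2 = (21 − 6) − 13 = 2, and the invariant factors of ∂_2 are all 1, so H_1 ≅ Z^2.
  H_2: rank ker ∂_2 − rank ∂_3 = (14 − 13) − 0 = 1, and there is no ∂_3, so H_2 ≅ Z.

As a check, the Euler characteristic is 7 − 21 + 14 = 0, which agrees with 1 − 2 + 1 = 0.

H_0 = Z,  H_1 = Z^2,  H_2 = Z.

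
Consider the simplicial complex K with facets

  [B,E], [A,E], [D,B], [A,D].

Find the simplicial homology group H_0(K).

Fix the vertex order A < B < D < E and write every simplex with vertices in increasing order. Then dim K = 1 and the simplices of K are:

  0-simplices (4): A, B, D, E
  1-simplices (4): AD, AE, BD, BE

so the chain groups are C_0 ≅ Z^4, C_1 ≅ Z^4.

Boundary ∂_1: C_1 → C_0 sends each edge [p,q] (with p < q) to q − p. For instance
  ∂BD = D − B.
The resulting 4×4 matrix has rank 3, and its Smith normal form has invariant factors (1,1,1).

Reading off H_k = ker ∂_k / im ∂_{k+1}:

  H_0: rank C_0 − rank ∂_1 = 4 − 3 = 1, and the invariant factors of ∂_1 are all 1, so H_0 ≅ Z.

H_0 = Z.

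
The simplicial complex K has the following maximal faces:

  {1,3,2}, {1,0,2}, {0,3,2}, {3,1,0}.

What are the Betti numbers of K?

Order the vertices as 0 < 1 < 2 < 3. Listing each simplex with vertices in this order, K has dimension 2 with simplices:

  0-simplices (4): [0], [1], [2], [3]
  1-simplices (6): [0,1], [0,2], [0,3], [1,2], [1,3], [2,3]
  2-simplices (4): [0,1,2], [0,1,3], [0,2,3], [1,2,3]

giving chain groups C_0 ≅ Z^4, C_1 ≅ Z^6, C_2 ≅ Z^4.

∂_1: C_1 → C_0 sends each edge [p,q] (with p < q) to q − p. For instance
  ∂[0,3] = [3] − [0].
The 4×6 boundary matrix has rank 3 and Smith normal form diag(1,1,1).

Boundary ∂_2: C_2 → C_1 maps a triangle to the signed sum of its edges. For instance
  ∂[1,2,3] = [2,3] − [1,3] + [1,2],
  ∂[0,1,3] = [1,3] − [0,3] + [0,1].
This gives a 6×4 integer matrix of rank 3; reducing to Smith normal form yields diagonal entries (1,1,1).

Computing H_k = (kernel of ∂_k) / (image of ∂_{k+1}):

  H_0: rank C_0 − rank ∂_1 = 4 − 3 = 1, and the invariant factors of ∂_1 are all 1, so H_0 = Z.
  H_1: rank ker ∂_1 − rank ∂_2 = (6 − 3) − 3 = 0, and the invariant factors of ∂_2 are all 1, so H_1 = 0.
  H_2: rank ker ∂_2 − rank ∂_3 = (4 − 3) − 0 = 1, and there is no ∂_3, so H_2 = Z.

Hence the Betti numbers are b_0 = 1, b_1 = 0, b_2 = 1.

b_0 = 1, b_1 = 0, b_2 = 1.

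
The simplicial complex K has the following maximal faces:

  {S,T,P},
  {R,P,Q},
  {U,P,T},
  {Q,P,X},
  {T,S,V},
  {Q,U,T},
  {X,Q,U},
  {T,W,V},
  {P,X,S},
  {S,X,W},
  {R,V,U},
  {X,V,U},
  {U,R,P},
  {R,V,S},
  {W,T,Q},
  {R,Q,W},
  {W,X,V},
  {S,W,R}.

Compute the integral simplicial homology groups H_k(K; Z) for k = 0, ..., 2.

H_0 ≅ Z,  H_1 ≅ Z ⊕ Z_2,  H_2 = 0.

Fix the vertex order P < Q < R < S < T < U < V < W < X and write every simplex with vertices in increasing order. Then dim K = 2 and the simplices of K are:

  0-simplices (9): P, Q, R, S, T, U, V, W, X
  1-simplices (27): PQ, PR, PS, PT, PU, PX, QR, QT, QU, QW, QX, RS, RU, RV, RW, ST, SV, SW, SX, TU, TV, TW, UV, UX, VW, VX, WX
  2-simplices (18): PQR, PQX, PRU, PST, PSX, PTU, QRW, QTU, QTW, QUX, RSV, RSW, RUV, STV, SWX, TVW, UVX, VWX

Hence C_0 ≅ Z^9, C_1 ≅ Z^27, C_2 ≅ Z^18.

The boundary map ∂_1: C_1 → C_0 is given by ∂[p,q] = [q] − [p].
As a 9×27 matrix over Z this has rank 8, with invariant factors (1,1,1,1,1,1,1,1).

∂_2: C_2 → C_1 acts by ∂[p,q,r] = [q,r] − [p,r] + [p,q]. For instance
  ∂RSW = SW − RW + RS,
  ∂QRW = RW − QW + QR.
As a 27×18 matrix over Z this has rank 18, with invariant factors (1,1,1,1,1,1,1,1,1,1,1,1,1,1,1,1,1,2).

Computing H_k = (kernel of ∂_k) / (image of ∂_{k+1}):

  H_0: rank C_0 − rank ∂_1 = 9 − 8 = 1, and the invariant factors of ∂_1 are all 1, so H_0 ≅ Z.
  H_1: rank ker ∂_1 − rank ∂_2 = (27 − 8) − 18 = 1, and ∂_2 has invariant factor 2 > 1, so H_1 ≅ Z ⊕ Z_2.
  H_2: rank ker ∂_2 − rank ∂_3 = (18 − 18) − 0 = 0, and there is no ∂_3, so H_2 ≅ 0.

(K is a triangulation of the Klein bottle.)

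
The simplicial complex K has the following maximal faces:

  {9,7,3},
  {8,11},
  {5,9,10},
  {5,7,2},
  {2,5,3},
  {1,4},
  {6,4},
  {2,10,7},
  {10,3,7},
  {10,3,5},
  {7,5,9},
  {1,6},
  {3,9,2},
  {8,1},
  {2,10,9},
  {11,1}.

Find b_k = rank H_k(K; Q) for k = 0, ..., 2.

b_0 = 2, b_1 = 2, b_2 = 0.

K has 11 vertices, 21 edges, 10 triangles.
rank ∂_0 = 0, rank ∂_1 = 9 ⇒ b_0 = 11 − 0 − 9 = 2; all invariant factors of ∂_1 are 1 so no torsion. So H_0 = Z^2.
rank ∂_1 = 9, rank ∂_2 = 10 ⇒ b_1 = 21 − 9 − 10 = 2; ∂_2 has invariant factor(s) [2] giving torsion. So H_1 = Z^2 × Z/2.
rank ∂_2 = 10, rank ∂_3 = 0 ⇒ b_2 = 10 − 10 − 0 = 0. So H_2 = 0.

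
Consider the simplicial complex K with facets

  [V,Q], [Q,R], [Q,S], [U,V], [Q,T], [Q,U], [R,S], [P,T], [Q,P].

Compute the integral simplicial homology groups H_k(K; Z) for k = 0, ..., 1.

Order the vertices as P < Q < R < S < T < U < V. Listing each simplex with vertices in this order, K has dimension 1 with simplices:

  0-simplices (7): P, Q, R, S, T, U, V
  1-simplices (9): PQ, PT, QR, QS, QT, QU, QV, RS, UV

giving chain groups C_0 ≅ Z^7, C_1 ≅ Z^9.

The boundary map ∂_1: C_1 → C_0 maps an edge to its endpoints' difference, ∂[p,q] = q − p. For instance
  ∂QS = S − Q.
As a 7×9 matrix over Z this has rank 6, with invariant factors (1,1,1,1,1,1).

Computing H_k = (kernel of ∂_k) / (image of ∂_{k+1}):

  H_0: rank C_0 − rank ∂_1 = 7 − 6 = 1, and the invariant factors of ∂_1 are all 1, so H_0 = Z.
  H_1: rank ker ∂_1 − rank ∂_2 = (9 − 6) − 0 = 3, and there is no ∂_2, so H_1 = Z^3.

As a check, the Euler characteristic is 7 − 9 = -2, which agrees with 1 − 3 = -2.
(K is a triangulation of a wedge of 3 circles.)

H_0 = Z,  H_1 = Z^3.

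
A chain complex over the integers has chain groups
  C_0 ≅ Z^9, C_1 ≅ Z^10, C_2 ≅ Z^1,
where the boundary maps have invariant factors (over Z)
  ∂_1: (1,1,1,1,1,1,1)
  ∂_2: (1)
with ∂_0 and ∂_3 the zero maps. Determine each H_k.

H_0 = Z^2,  H_1 = Z^2,  H_2 = 0.

H_0: b_0 = 9 − 0 − 7 = 2; torsion from ∂_1 factors > 1: none. So H_0 = Z^2.
H_1: b_1 = 10 − 7 − 1 = 2; torsion from ∂_2 factors > 1: none. So H_1 = Z^2.
H_2: b_2 = 1 − 1 − 0 = 0; torsion from ∂_3 factors > 1: none. So H_2 = 0.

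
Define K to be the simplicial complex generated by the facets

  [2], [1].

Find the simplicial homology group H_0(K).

H_0 = Z^2.

Order the vertices as 1 < 2. Listing each simplex with vertices in this order, K has dimension 0 with simplices:

  0-simplices (2): [1], [2]

Hence C_0 ≅ Z^2.

Now H_k = ker ∂_k / im ∂_{k+1}, so:

  H_0: rank C_0 − rank ∂_1 = 2 − 0 = 2, and there is no ∂_1, so H_0 = Z^2.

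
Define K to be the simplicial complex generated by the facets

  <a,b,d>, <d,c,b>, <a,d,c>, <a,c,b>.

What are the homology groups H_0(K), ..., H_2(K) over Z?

H_0 ≅ Z,  H_1 = 0,  H_2 ≅ Z.

We work with the vertex ordering a < b < c < d. The simplices of K, each written with vertices in increasing order, are:

  0-simplices (4): a, b, c, d
  1-simplices (6): ab, ac, ad, bc, bd, cd
  2-simplices (4): abc, abd, acd, bcd

so the chain groups are C_0 ≅ Z^4, C_1 ≅ Z^6, C_2 ≅ Z^4.

The boundary map ∂_1: C_1 → C_0 sends each edge [p,q] (with p < q) to q − p. For instance
  ∂bc = c − b.
As a 4×6 matrix over Z this has rank 3, with invariant factors (1,1,1).

The boundary map ∂_2: C_2 → C_1 maps a triangle to the signed sum of its edges. For instance
  ∂acd = cd − ad + ac,
  ∂abc = bc − ac + ab.
This gives a 6×4 integer matrix of rank 3; reducing to Smith normal form yields diagonal entries (1,1,1).

Computing H_k = (kernel of ∂_k) / (image of ∂_{k+1}):

  H_0: rank C_0 − rank ∂_1 = 4 − 3 = 1, and the invariant factors of ∂_1 are all 1, so H_0 ≅ Z.
  H_1: rank ker ∂_1 − rank ∂_2 = (6 − 3) − 3 = 0, and the invariant factors of ∂_2 are all 1, so H_1 ≅ 0.
  H_2: rank ker ∂_2 − rank ∂_3 = (4 − 3) − 0 = 1, and there is no ∂_3, so H_2 ≅ Z.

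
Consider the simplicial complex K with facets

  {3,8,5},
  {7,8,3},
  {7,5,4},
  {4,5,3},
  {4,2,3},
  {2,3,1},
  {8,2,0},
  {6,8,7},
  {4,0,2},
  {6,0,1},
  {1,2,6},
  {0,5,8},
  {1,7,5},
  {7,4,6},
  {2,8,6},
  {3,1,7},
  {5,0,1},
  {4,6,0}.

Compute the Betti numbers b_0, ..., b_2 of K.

b_0 = 1, b_1 = 1, b_2 = 0.

K has 9 vertices, 27 edges, 18 triangles.
rank ∂_0 = 0, rank ∂_1 = 8 ⇒ b_0 = 9 − 0 − 8 = 1; all invariant factors of ∂_1 are 1 so no torsion. So H_0 ≅ Z.
rank ∂_1 = 8, rank ∂_2 = 18 ⇒ b_1 = 27 − 8 − 18 = 1; ∂_2 has invariant factor(s) [2] giving torsion. So H_1 ≅ Z ⊕ Z_2.
rank ∂_2 = 18, rank ∂_3 = 0 ⇒ b_2 = 18 − 18 − 0 = 0. So H_2 ≅ 0.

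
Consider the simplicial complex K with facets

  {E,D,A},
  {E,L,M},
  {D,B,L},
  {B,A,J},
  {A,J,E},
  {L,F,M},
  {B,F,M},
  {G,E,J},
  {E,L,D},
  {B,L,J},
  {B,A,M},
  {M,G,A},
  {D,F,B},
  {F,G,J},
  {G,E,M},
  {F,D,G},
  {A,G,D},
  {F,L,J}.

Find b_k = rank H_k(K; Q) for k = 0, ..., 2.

b_0 = 1, b_1 = 1, b_2 = 0.

Order the vertices as A < B < D < E < F < G < J < L < M. Listing each simplex with vertices in this order, K has dimension 2 with simplices:

  0-simplices (9): A, B, D, E, F, G, J, L, M
  1-simplices (27): AB, AD, AE, AG, AJ, AM, BD, BF, BJ, BL, BM, DE, DF, DG, DL, EG, EJ, EL, EM, FG, FJ, FL, FM, GJ, GM, JL, LM
  2-simplices (18): ABJ, ABM, ADE, ADG, AEJ, AGM, BDF, BDL, BFM, BJL, DEL, DFG, EGJ, EGM, ELM, FGJ, FJL, FLM

Hence C_0 ≅ Z^9, C_1 ≅ Z^27, C_2 ≅ Z^18.

The boundary map ∂_1: C_1 → C_0 is given by ∂[p,q] = [q] − [p].
The 9×27 boundary matrix has rank 8 and Smith normal form diag(1,1,1,1,1,1,1,1).

∂_2: C_2 → C_1 maps a triangle to the signed sum of its edges. For instance
  ∂EGM = GM − EM + EG,
  ∂ABM = BM − AM + AB.
The resulting 27×18 matrix has rank 18, and its Smith normal form has invariant factors (1,1,1,1,1,1,1,1,1,1,1,1,1,1,1,1,1,2).

From H_k ≅ ker(∂_k) / im(∂_{k+1}) we obtain:

  H_0: rank C_0 − rank ∂_1 = 9 − 8 = 1, and the invariant factors of ∂_1 are all 1, so H_0 ≅ Z.
  H_1: rank ker ∂_1 − rank ∂_2 = (27 − 8) − 18 = 1, and ∂_2 has invariant factor 2 > 1, so H_1 ≅ Z ⊕ Z_2.
  H_2: rank ker ∂_2 − rank ∂_3 = (18 − 18) − 0 = 0, and there is no ∂_3, so H_2 ≅ 0.

As a check, the Euler characteristic is 9 − 27 + 18 = 0, which agrees with 1 − 1 + 0 = 0.

Hence the Betti numbers are b_0 = 1, b_1 = 1, b_2 = 0.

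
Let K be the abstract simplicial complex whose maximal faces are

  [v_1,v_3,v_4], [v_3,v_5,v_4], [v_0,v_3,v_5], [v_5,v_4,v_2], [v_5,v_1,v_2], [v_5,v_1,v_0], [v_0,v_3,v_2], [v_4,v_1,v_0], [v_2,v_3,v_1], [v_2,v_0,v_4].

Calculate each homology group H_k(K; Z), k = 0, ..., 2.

K has 6 vertices, 15 edges, 10 triangles.
rank ∂_0 = 0, rank ∂_1 = 5 ⇒ b_0 = 6 − 0 − 5 = 1; all invariant factors of ∂_1 are 1 so no torsion. So H_0 = Z.
rank ∂_1 = 5, rank ∂_2 = 10 ⇒ b_1 = 15 − 5 − 10 = 0; ∂_2 has invariant factor(s) [2] giving torsion. So H_1 = Z_2.
rank ∂_2 = 10, rank ∂_3 = 0 ⇒ b_2 = 10 − 10 − 0 = 0. So H_2 = 0.

H_0 ≅ Z,  H_1 ≅ Z_2,  H_2 = 0.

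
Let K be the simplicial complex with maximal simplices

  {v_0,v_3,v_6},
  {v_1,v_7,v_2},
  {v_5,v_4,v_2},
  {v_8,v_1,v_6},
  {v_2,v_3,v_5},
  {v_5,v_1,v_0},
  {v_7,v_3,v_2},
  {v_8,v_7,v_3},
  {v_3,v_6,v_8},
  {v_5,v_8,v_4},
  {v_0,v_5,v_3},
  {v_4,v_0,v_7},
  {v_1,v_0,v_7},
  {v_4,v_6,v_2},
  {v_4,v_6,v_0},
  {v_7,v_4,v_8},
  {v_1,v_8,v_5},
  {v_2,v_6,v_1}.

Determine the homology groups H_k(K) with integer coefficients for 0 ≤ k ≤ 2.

H_0 = Z,  H_1 = Z^2,  H_2 = Z.

Fix the vertex order v_0 < v_1 < v_2 < v_3 < v_4 < v_5 < v_6 < v_7 < v_8 and write every simplex with vertices in increasing order. Then dim K = 2 and the simplices of K are:

  0-simplices (9): [v_0], [v_1], [v_2], [v_3], [v_4], [v_5], [v_6], [v_7], [v_8]
  1-simplices (27): (27 of them)
  2-simplices (18): (18 of them)

so the chain groups are C_0 ≅ Z^9, C_1 ≅ Z^27, C_2 ≅ Z^18.

Boundary ∂_1: C_1 → C_0 sends each edge [p,q] (with p < q) to q − p.
The 9×27 boundary matrix has rank 8 and Smith normal form diag(1,1,1,1,1,1,1,1).

The boundary map ∂_2: C_2 → C_1 maps a triangle to the signed sum of its edges. For instance
  ∂[v_2,v_3,v_7] = [v_3,v_7] − [v_2,v_7] + [v_2,v_3],
  ∂[v_0,v_4,v_7] = [v_4,v_7] − [v_0,v_7] + [v_0,v_4].
As a 27×18 matrix over Z this has rank 17, with invariant factors (1,1,1,1,1,1,1,1,1,1,1,1,1,1,1,1,1).

From H_k ≅ ker(∂_k) / im(∂_{k+1}) we obtain:

  H_0: rank C_0 − rank ∂_1 = 9 − 8 = 1, and the invariant factors of ∂_1 are all 1, so H_0 ≅ Z.
  H_1: rank ker ∂_1 − rank ∂_2 = (27 − 8) − 17 = 2, and the invariant factors of ∂_2 are all 1, so H_1 ≅ Z^2.
  H_2: rank ker ∂_2 − rank ∂_3 = (18 − 17) − 0 = 1, and there is no ∂_3, so H_2 ≅ Z.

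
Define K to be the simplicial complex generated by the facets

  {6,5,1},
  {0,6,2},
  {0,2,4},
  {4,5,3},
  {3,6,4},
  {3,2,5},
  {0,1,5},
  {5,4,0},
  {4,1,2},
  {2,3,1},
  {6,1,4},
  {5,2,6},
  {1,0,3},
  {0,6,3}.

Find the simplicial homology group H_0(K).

Take the total order 0 < 1 < 2 < 3 < 4 < 5 < 6 on the vertex set. Then K (dimension 2) consists of the simplices:

  0-simplices (7): [0], [1], [2], [3], [4], [5], [6]
  1-simplices (21): [0,1], [0,2], [0,3], [0,4], [0,5], [0,6], [1,2], [1,3], [1,4], [1,5], [1,6], [2,3], [2,4], [2,5], [2,6], [3,4], [3,5], [3,6], [4,5], [4,6], [5,6]
  2-simplices (14): [0,1,3], [0,1,5], [0,2,4], [0,2,6], [0,3,6], [0,4,5], [1,2,3], [1,2,4], [1,4,6], [1,5,6], [2,3,5], [2,5,6], [3,4,5], [3,4,6]

giving chain groups C_0 ≅ Z^7, C_1 ≅ Z^21, C_2 ≅ Z^14.

The boundary map ∂_1: C_1 → C_0 sends each edge [p,q] (with p < q) to q − p. For instance
  ∂[0,5] = [5] − [0].
As a 7×21 matrix over Z this has rank 6, with invariant factors (1,1,1,1,1,1).

∂_2: C_2 → C_1 maps a triangle to the signed sum of its edges. For instance
  ∂[1,2,3] = [2,3] − [1,3] + [1,2],
  ∂[0,4,5] = [4,5] − [0,5] + [0,4].
This gives a 21×14 integer matrix of rank 13; reducing to Smith normal form yields diagonal entries (1,1,1,1,1,1,1,1,1,1,1,1,1).

Now H_k = ker ∂_k / im ∂_{k+1}, so:

  H_0: rank C_0 − rank ∂_1 = 7 − 6 = 1, and the invariant factors of ∂_1 are all 1, so H_0 ≅ Z.

H_0 = Z.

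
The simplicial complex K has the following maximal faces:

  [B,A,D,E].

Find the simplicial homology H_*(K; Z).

K has 4 vertices, 6 edges, 4 triangles, 1 3-simplex.
rank ∂_0 = 0, rank ∂_1 = 3 ⇒ b_0 = 4 − 0 − 3 = 1; all invariant factors of ∂_1 are 1 so no torsion. So H_0 ≅ Z.
rank ∂_1 = 3, rank ∂_2 = 3 ⇒ b_1 = 6 − 3 − 3 = 0; all invariant factors of ∂_2 are 1 so no torsion. So H_1 ≅ 0.
rank ∂_2 = 3, rank ∂_3 = 1 ⇒ b_2 = 4 − 3 − 1 = 0; all invariant factors of ∂_3 are 1 so no torsion. So H_2 ≅ 0.
rank ∂_3 = 1, rank ∂_4 = 0 ⇒ b_3 = 1 − 1 − 0 = 0. So H_3 ≅ 0.

H_0 = Z,  H_1 = 0,  H_2 = 0,  H_3 = 0.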